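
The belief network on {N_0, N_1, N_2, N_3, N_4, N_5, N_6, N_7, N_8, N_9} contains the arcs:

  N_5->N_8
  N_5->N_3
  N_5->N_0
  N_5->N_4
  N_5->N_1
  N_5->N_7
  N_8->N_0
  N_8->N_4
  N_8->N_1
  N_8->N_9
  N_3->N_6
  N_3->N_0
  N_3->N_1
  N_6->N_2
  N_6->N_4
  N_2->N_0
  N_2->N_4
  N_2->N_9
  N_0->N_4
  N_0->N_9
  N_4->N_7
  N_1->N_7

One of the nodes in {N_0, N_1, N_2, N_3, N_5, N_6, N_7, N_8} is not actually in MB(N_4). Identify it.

N_3

A node's Markov blanket = Pa ∪ Ch ∪ (parents of Ch other than the node itself).
N_4's children: N_7.
Pa(N_4) = {N_0, N_2, N_5, N_6, N_8}.
Other parents of N_4's children:
  parents(N_7) \ {N_4} = {N_1, N_5}.
MB(N_4) = {N_0, N_1, N_2, N_5, N_6, N_7, N_8}.
N_3 is neither a parent, child, nor co-parent of N_4, so it does not belong.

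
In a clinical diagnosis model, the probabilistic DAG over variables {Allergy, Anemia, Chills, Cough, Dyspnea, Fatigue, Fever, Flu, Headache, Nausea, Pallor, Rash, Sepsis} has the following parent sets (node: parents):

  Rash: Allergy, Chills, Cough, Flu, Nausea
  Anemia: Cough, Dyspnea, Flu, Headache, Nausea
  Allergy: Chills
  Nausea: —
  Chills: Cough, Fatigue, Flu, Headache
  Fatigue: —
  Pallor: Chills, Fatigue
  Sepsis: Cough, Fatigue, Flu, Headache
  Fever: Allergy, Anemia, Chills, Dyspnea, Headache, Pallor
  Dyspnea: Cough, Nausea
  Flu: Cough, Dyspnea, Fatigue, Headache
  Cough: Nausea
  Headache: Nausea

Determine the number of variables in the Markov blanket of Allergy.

10

Recall MB(v) = parents ∪ children ∪ spouses, where spouses are the other parents of v's children.
Children of Allergy: Fever, Rash.
Allergy's parents: Chills.
For each child, the remaining parents (spouses of Allergy):
  Rash: Chills, Cough, Flu, Nausea
  Fever: Anemia, Chills, Dyspnea, Headache, Pallor
MB(Allergy) = {Anemia, Chills, Cough, Dyspnea, Fever, Flu, Headache, Nausea, Pallor, Rash}, which has 10 nodes.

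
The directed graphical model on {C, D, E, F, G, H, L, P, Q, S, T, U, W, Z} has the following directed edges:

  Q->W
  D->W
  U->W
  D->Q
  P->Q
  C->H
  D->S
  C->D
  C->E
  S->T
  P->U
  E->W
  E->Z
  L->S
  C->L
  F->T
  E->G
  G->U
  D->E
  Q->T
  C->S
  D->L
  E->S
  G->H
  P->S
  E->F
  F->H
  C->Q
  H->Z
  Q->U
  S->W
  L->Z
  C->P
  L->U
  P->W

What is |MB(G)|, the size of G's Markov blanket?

8

Ch(G) = {H, U}.
Pa(G) = {E}.
Parents of each child, excluding G:
  H: C, F
  U: L, P, Q
MB(G) = {C, E, F, H, L, P, Q, U}, which has 8 nodes.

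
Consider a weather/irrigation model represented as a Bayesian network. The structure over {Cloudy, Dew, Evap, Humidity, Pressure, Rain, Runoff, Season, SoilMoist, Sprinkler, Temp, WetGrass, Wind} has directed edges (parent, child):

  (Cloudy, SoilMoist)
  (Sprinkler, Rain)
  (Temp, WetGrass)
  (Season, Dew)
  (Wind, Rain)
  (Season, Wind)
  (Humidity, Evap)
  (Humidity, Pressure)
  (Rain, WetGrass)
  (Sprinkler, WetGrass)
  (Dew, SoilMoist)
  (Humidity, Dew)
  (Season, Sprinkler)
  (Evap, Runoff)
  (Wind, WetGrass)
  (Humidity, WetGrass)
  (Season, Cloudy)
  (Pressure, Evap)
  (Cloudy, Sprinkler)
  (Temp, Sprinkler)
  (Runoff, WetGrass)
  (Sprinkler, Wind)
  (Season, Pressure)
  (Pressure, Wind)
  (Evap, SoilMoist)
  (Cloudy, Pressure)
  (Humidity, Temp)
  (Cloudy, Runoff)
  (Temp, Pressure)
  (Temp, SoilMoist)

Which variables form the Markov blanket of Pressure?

Pressure's parents: Cloudy, Humidity, Season, Temp.
Pressure has children Evap, Wind.
Parents of each child, excluding Pressure:
  Evap: Humidity
  Wind: Season, Sprinkler
Taking the union gives {Cloudy, Evap, Humidity, Season, Sprinkler, Temp, Wind}.

{Cloudy, Evap, Humidity, Season, Sprinkler, Temp, Wind}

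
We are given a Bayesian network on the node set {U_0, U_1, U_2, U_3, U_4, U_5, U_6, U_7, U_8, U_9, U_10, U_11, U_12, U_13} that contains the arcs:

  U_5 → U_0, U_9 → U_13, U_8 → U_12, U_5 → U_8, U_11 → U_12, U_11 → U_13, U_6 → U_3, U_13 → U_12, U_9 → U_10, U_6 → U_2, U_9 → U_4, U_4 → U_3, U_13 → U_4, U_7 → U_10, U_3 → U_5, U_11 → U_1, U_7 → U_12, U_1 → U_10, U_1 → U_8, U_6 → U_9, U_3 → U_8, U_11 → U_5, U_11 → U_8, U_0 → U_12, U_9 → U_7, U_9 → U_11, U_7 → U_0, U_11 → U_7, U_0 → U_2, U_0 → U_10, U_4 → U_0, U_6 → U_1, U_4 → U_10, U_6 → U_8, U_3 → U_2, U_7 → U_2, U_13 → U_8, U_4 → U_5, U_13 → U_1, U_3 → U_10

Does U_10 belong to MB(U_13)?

By definition, MB(U_13) is built from U_13's parents, U_13's children, and the co-parents of U_13.
Ch(U_13) = {U_1, U_4, U_8, U_12}.
Parents of U_13: U_9, U_11.
For each child, the remaining parents (spouses of U_13):
  U_4's other parent is U_9.
  U_1's other parents are U_6, U_11.
  U_8's other parents are U_1, U_3, U_5, U_6, U_11.
  U_12 also has parents U_0, U_7, U_8, U_11.
MB(U_13) = {U_0, U_1, U_3, U_4, U_5, U_6, U_7, U_8, U_9, U_11, U_12}; U_10 is not in this set.

No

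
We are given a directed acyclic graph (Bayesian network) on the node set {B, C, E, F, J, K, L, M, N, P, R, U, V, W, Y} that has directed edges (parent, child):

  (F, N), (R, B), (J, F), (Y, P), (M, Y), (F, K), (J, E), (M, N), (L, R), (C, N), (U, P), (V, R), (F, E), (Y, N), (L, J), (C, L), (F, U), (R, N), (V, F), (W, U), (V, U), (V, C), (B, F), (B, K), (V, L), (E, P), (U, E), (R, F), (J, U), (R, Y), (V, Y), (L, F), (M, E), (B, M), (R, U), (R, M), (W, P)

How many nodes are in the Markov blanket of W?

Ch(W) = {P, U}.
Parents of W: none.
Co-parents of W (other parents of its children):
  U also has parents F, J, R, V.
  parents(P) \ {W} = {E, U, Y}.
MB(W) = {E, F, J, P, R, U, V, Y}, which has 8 nodes.

8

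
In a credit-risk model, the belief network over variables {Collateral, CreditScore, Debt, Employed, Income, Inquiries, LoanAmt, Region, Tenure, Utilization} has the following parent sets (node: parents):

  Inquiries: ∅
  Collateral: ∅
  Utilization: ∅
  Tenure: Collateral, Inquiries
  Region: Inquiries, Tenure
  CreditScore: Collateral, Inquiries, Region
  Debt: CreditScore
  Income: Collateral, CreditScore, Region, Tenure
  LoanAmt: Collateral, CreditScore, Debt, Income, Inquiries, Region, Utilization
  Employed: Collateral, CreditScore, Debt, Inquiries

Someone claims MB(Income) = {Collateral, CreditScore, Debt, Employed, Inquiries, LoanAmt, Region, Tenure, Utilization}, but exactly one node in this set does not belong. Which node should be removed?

Employed

Income's parents: Collateral, CreditScore, Region, Tenure.
Ch(Income) = {LoanAmt}.
Co-parents of Income (other parents of its children):
  LoanAmt: Collateral, CreditScore, Debt, Inquiries, Region, Utilization
MB(Income) = {Collateral, CreditScore, Debt, Inquiries, LoanAmt, Region, Tenure, Utilization}.
Employed is neither a parent, child, nor co-parent of Income, so it does not belong.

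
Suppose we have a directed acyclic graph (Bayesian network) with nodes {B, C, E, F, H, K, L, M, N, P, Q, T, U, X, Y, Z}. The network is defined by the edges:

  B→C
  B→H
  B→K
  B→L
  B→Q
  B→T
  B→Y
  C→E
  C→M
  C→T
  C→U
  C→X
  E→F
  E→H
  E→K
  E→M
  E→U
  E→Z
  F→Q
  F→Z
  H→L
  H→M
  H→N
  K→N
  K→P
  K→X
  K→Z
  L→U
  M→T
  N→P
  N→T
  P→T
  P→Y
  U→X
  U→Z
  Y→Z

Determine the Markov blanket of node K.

Pa(K) = {B, E}.
K's children: N, P, X, Z.
Parents of each child, excluding K:
  parents(N) \ {K} = {H}.
  P's other parent is N.
  parents(X) \ {K} = {C, U}.
  Z also has parents E, F, U, Y.
So the Markov blanket of K is {B, C, E, F, H, N, P, U, X, Y, Z}.

{B, C, E, F, H, N, P, U, X, Y, Z}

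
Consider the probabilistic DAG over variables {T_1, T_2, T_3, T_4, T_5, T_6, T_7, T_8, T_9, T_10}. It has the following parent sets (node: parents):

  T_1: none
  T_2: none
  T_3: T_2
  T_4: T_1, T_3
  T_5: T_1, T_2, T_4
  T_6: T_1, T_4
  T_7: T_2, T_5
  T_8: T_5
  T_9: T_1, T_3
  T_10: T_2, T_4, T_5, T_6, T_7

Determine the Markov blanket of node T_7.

Recall MB(v) = parents ∪ children ∪ spouses, where spouses are the other parents of v's children.
T_7 has parents T_2, T_5.
Children of T_7: T_10.
Parents of each child, excluding T_7:
  T_10: T_2, T_4, T_5, T_6
Union: {T_2, T_5} ∪ {T_10} ∪ {T_2, T_4, T_5, T_6} = {T_2, T_4, T_5, T_6, T_10}.

{T_2, T_4, T_5, T_6, T_10}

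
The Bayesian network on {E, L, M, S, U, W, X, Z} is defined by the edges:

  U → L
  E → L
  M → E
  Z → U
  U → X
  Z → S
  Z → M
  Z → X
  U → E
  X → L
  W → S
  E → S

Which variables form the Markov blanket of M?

{E, U, Z}

The Markov blanket of a node is its parents, its children, and the other parents of its children.
Ch(M) = {E}.
M's parents: Z.
Other parents of M's children:
  E also has parent U.
Taking the union gives {E, U, Z}.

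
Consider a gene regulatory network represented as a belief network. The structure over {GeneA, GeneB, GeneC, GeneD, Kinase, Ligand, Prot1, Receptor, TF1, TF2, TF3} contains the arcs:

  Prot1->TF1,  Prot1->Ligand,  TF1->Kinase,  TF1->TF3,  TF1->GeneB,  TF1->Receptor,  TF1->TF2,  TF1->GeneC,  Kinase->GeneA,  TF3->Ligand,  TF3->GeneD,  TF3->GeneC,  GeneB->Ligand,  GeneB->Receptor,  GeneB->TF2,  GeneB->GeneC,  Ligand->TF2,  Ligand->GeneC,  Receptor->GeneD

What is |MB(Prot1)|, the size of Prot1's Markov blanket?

4

Recall MB(v) = parents ∪ children ∪ spouses, where spouses are the other parents of v's children.
Prot1's parents: none.
Children of Prot1: Ligand, TF1.
Co-parents of Prot1 (other parents of its children):
  TF1: no additional parents.
  Ligand's other parents are GeneB, TF3.
MB(Prot1) = {GeneB, Ligand, TF1, TF3}, which has 4 nodes.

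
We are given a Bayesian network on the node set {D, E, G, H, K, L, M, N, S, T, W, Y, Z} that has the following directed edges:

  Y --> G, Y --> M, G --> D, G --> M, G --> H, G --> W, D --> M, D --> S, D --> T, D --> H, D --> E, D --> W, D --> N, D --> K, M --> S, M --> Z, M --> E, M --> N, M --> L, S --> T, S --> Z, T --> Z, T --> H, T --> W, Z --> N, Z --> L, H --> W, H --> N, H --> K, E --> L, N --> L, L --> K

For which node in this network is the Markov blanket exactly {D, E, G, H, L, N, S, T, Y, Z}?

M

The target node must have every member of {D, E, G, H, L, N, S, T, Y, Z} as a parent, child, or co-parent, and no others.
Parents of M: D, G, Y; children: E, L, N, S, Z; co-parents: D, E, H, N, S, T, Z.
These exactly cover the given set, so the node is M.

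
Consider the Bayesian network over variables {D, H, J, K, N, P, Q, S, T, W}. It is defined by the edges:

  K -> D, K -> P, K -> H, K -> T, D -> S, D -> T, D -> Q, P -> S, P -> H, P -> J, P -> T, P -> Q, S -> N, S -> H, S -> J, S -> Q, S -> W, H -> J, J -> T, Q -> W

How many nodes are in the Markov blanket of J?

6

Pa(J) = {H, P, S}.
J has child T.
For each child, the remaining parents (spouses of J):
  T's other parents are D, K, P.
MB(J) = {D, H, K, P, S, T}, which has 6 nodes.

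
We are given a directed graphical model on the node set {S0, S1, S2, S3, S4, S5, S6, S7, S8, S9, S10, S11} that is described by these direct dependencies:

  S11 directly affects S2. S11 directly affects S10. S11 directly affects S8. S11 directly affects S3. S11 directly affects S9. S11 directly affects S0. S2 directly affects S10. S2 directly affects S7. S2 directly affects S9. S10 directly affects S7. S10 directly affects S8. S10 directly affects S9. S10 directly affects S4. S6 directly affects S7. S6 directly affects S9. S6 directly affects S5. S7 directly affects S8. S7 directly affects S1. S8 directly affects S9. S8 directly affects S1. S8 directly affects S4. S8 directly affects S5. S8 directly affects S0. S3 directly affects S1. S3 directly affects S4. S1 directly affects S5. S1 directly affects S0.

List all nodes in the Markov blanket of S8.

{S0, S1, S2, S3, S4, S5, S6, S7, S9, S10, S11}

A node's Markov blanket = Pa ∪ Ch ∪ (parents of Ch other than the node itself).
Pa(S8) = {S7, S10, S11}.
Ch(S8) = {S0, S1, S4, S5, S9}.
Other parents of S8's children:
  S9 also has parents S2, S6, S10, S11.
  S1 also has parents S3, S7.
  parents(S4) \ {S8} = {S3, S10}.
  parents(S5) \ {S8} = {S1, S6}.
  S0's other parents are S1, S11.
So the Markov blanket of S8 is {S0, S1, S2, S3, S4, S5, S6, S7, S9, S10, S11}.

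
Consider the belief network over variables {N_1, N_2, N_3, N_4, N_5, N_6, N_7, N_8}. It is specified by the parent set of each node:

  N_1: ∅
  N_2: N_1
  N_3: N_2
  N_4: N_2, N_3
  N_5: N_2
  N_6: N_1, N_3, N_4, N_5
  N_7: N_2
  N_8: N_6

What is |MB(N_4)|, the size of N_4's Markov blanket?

Parents of N_4: N_2, N_3.
Ch(N_4) = {N_6}.
For each child, the remaining parents (spouses of N_4):
  N_6 also has parents N_1, N_3, N_5.
MB(N_4) = {N_1, N_2, N_3, N_5, N_6}, which has 5 nodes.

5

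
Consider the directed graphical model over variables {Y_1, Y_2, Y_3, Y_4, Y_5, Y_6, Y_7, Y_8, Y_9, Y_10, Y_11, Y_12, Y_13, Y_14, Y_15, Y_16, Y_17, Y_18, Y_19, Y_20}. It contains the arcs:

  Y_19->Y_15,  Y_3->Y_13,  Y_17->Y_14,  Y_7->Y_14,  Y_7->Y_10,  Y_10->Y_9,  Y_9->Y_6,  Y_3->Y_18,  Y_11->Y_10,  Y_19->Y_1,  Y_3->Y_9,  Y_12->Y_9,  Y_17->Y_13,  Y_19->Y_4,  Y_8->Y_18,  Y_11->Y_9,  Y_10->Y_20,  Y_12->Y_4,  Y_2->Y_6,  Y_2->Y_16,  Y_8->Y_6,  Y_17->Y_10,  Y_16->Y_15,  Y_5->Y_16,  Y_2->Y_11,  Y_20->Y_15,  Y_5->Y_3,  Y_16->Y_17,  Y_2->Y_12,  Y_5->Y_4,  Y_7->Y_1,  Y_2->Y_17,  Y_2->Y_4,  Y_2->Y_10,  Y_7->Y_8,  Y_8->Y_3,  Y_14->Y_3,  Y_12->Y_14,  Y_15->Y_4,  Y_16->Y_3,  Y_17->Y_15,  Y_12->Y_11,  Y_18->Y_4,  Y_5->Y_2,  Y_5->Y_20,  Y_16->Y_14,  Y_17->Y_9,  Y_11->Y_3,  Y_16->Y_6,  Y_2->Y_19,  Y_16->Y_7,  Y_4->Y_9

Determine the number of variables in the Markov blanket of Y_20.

Y_20 has child Y_15.
Pa(Y_20) = {Y_5, Y_10}.
Other parents of Y_20's children:
  Y_15: Y_16, Y_17, Y_19
MB(Y_20) = {Y_5, Y_10, Y_15, Y_16, Y_17, Y_19}, which has 6 nodes.

6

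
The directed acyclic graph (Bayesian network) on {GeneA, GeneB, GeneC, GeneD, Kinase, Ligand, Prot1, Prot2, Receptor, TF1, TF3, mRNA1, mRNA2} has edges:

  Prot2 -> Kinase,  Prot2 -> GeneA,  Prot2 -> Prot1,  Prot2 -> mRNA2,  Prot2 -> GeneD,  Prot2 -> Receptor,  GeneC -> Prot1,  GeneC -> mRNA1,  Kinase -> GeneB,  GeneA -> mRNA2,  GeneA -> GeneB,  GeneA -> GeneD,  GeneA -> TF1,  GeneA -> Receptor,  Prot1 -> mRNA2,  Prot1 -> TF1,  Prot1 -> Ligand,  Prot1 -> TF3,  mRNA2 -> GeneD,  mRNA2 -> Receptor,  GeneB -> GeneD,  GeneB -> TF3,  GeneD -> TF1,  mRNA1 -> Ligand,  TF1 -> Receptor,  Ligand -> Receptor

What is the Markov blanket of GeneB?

{GeneA, GeneD, Kinase, Prot1, Prot2, TF3, mRNA2}

GeneB's children: GeneD, TF3.
Pa(GeneB) = {GeneA, Kinase}.
Co-parents of GeneB (other parents of its children):
  GeneD also has parents GeneA, Prot2, mRNA2.
  TF3's other parent is Prot1.
Union: {GeneA, Kinase} ∪ {GeneD, TF3} ∪ {GeneA, Prot1, Prot2, mRNA2} = {GeneA, GeneD, Kinase, Prot1, Prot2, TF3, mRNA2}.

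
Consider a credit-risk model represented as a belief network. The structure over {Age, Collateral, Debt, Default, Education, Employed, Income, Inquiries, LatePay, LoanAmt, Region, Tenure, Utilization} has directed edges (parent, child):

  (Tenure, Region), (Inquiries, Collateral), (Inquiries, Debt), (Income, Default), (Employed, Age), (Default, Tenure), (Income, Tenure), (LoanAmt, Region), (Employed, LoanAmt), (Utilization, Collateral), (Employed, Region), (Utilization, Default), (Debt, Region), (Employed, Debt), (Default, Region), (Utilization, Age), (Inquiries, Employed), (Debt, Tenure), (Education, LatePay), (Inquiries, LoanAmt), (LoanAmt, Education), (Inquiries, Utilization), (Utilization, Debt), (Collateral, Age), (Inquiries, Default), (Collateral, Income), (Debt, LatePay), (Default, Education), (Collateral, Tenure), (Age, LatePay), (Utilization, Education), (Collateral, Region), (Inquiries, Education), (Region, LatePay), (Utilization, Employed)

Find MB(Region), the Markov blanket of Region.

A node's Markov blanket = Pa ∪ Ch ∪ (parents of Ch other than the node itself).
Pa(Region) = {Collateral, Debt, Default, Employed, LoanAmt, Tenure}.
Ch(Region) = {LatePay}.
Co-parents of Region (other parents of its children):
  LatePay's other parents are Age, Debt, Education.
So the Markov blanket of Region is {Age, Collateral, Debt, Default, Education, Employed, LatePay, LoanAmt, Tenure}.

{Age, Collateral, Debt, Default, Education, Employed, LatePay, LoanAmt, Tenure}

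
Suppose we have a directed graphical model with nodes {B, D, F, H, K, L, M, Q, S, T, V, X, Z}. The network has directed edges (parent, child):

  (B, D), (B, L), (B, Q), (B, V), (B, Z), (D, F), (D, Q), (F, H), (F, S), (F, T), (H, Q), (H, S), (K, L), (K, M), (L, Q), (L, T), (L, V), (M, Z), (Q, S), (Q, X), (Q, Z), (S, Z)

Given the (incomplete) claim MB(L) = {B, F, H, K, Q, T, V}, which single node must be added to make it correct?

D

Pa(L) = {B, K}.
L has children Q, T, V.
Co-parents of L (other parents of its children):
  Q: B, D, H
  T: F
  V: B
MB(L) = {B, D, F, H, K, Q, T, V}.
Comparing with the claimed set, D is missing.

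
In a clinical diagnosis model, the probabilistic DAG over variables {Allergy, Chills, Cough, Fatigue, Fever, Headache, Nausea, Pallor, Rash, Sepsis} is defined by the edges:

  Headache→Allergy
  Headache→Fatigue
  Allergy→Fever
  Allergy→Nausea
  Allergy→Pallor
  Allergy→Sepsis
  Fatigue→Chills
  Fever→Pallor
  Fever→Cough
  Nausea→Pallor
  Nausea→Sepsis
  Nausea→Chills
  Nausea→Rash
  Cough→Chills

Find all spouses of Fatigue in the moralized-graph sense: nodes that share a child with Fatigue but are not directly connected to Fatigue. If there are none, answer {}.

{Cough, Nausea}

Children of Fatigue: Chills.
  Chills: Cough, Nausea
Excluding nodes already adjacent to Fatigue (Chills, Headache), the co-parent-only contribution is {Cough, Nausea}.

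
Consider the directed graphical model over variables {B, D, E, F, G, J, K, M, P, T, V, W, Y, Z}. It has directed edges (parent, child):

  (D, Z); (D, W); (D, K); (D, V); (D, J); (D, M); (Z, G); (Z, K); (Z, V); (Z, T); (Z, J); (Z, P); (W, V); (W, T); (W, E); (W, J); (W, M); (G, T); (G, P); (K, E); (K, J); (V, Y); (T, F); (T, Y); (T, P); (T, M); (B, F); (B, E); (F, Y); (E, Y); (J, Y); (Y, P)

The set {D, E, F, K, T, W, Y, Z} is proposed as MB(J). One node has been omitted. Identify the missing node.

V

J has parents D, K, W, Z.
Ch(J) = {Y}.
For each child, the remaining parents (spouses of J):
  Y's other parents are E, F, T, V.
MB(J) = {D, E, F, K, T, V, W, Y, Z}.
Comparing with the claimed set, V is missing.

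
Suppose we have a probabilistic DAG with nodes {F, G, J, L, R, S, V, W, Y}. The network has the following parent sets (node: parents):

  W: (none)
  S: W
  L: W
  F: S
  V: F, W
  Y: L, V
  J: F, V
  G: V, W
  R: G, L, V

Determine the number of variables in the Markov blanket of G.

4

Parents of G: V, W.
Children of G: R.
Other parents of G's children:
  R: L, V
MB(G) = {L, R, V, W}, which has 4 nodes.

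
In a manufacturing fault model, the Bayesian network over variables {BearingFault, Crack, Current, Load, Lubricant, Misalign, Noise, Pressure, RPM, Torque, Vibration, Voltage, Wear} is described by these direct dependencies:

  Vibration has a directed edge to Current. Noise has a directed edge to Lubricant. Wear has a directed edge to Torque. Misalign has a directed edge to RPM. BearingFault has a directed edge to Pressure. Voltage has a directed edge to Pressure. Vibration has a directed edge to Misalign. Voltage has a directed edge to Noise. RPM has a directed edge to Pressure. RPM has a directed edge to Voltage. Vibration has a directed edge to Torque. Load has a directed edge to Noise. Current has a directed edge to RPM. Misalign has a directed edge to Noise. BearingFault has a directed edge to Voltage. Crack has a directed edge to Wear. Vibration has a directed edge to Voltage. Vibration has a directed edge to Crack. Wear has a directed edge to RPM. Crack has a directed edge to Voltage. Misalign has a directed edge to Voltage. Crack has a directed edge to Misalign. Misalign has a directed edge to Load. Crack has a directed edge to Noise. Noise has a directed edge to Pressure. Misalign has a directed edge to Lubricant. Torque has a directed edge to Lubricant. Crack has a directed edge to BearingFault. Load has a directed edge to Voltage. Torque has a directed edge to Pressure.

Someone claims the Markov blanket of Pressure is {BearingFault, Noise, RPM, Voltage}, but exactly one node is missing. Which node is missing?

Torque

Pressure's parents: BearingFault, Noise, RPM, Torque, Voltage.
Children of Pressure: none.
With no children, Pressure has no spouses; the co-parent set is empty.
MB(Pressure) = {BearingFault, Noise, RPM, Torque, Voltage}.
Comparing with the claimed set, Torque is missing.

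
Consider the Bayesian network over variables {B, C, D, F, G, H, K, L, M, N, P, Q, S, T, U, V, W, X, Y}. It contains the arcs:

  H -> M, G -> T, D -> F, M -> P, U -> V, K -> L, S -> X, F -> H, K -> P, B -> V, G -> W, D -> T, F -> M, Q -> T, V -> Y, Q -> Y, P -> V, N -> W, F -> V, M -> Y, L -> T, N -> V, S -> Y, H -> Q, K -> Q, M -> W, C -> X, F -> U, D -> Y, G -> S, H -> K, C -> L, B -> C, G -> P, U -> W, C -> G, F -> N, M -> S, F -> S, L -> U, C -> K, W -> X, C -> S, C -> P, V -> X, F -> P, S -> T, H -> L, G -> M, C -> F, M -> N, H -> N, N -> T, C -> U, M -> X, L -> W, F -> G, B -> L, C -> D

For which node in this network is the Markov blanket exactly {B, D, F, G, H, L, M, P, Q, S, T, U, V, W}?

N

The target node must have every member of {B, D, F, G, H, L, M, P, Q, S, T, U, V, W} as a parent, child, or co-parent, and no others.
Parents of N: F, H, M; children: T, V, W; co-parents: B, D, F, G, L, M, P, Q, S, U.
These exactly cover the given set, so the node is N.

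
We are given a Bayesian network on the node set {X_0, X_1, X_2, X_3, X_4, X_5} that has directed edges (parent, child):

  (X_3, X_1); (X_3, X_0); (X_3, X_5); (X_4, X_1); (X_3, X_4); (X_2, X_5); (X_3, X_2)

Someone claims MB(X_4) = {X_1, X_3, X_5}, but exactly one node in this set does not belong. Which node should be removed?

X_4 has parent X_3.
Children of X_4: X_1.
Parents of each child, excluding X_4:
  X_1's other parent is X_3.
MB(X_4) = {X_1, X_3}.
X_5 is neither a parent, child, nor co-parent of X_4, so it does not belong.

X_5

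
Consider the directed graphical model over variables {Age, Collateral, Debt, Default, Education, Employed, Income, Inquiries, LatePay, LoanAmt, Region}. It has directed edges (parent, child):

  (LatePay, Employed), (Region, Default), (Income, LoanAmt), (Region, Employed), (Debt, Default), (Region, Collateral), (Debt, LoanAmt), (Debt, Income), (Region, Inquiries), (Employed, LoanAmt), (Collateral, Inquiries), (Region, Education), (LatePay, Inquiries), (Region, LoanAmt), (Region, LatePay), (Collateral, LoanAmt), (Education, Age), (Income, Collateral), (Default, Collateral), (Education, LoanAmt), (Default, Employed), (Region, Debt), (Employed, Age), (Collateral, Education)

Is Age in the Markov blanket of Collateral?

Collateral's parents: Default, Income, Region.
Ch(Collateral) = {Education, Inquiries, LoanAmt}.
For each child, the remaining parents (spouses of Collateral):
  parents(Inquiries) \ {Collateral} = {LatePay, Region}.
  parents(Education) \ {Collateral} = {Region}.
  LoanAmt also has parents Debt, Education, Employed, Income, Region.
MB(Collateral) = {Debt, Default, Education, Employed, Income, Inquiries, LatePay, LoanAmt, Region}; Age is not in this set.

No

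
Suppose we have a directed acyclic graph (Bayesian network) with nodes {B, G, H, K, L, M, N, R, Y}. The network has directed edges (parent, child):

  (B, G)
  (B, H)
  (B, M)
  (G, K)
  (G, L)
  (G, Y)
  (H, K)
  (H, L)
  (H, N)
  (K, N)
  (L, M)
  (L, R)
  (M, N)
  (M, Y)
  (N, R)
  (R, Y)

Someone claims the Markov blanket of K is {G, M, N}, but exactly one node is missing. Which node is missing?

K has child N.
K's parents: G, H.
Parents of each child, excluding K:
  N: H, M
MB(K) = {G, H, M, N}.
Comparing with the claimed set, H is missing.

H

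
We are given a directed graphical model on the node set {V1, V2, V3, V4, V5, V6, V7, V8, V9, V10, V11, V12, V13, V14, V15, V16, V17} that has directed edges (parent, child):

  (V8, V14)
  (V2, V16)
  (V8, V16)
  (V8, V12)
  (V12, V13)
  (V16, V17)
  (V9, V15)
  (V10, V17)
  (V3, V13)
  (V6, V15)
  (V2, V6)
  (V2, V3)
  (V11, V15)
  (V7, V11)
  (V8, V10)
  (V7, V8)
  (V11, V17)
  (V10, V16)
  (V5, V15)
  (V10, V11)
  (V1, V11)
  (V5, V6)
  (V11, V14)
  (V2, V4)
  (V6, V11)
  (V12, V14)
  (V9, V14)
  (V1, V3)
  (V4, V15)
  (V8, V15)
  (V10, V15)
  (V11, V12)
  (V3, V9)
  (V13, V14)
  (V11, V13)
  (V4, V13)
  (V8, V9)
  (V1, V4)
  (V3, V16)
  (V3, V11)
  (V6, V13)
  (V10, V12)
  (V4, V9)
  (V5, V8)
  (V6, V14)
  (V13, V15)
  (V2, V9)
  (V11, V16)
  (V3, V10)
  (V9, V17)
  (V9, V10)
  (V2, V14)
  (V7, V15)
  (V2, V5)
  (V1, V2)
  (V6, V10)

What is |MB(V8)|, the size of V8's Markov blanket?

By definition, MB(V8) is built from V8's parents, V8's children, and the co-parents of V8.
V8's parents: V5, V7.
Ch(V8) = {V9, V10, V12, V14, V15, V16}.
Parents of each child, excluding V8:
  V9: V2, V3, V4
  V10: V3, V6, V9
  V12: V10, V11
  V14: V2, V6, V9, V11, V12, V13
  V15: V4, V5, V6, V7, V9, V10, V11, V13
  V16: V2, V3, V10, V11
MB(V8) = {V2, V3, V4, V5, V6, V7, V9, V10, V11, V12, V13, V14, V15, V16}, which has 14 nodes.

14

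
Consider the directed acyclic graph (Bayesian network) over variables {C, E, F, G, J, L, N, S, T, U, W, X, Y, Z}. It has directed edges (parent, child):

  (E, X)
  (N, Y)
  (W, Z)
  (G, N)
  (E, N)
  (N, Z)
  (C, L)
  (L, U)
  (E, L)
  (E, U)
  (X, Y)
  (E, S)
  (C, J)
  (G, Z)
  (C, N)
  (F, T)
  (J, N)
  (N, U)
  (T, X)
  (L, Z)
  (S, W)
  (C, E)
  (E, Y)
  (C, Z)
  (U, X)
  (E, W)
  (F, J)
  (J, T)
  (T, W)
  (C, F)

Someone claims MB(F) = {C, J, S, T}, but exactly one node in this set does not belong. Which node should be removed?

Pa(F) = {C}.
Ch(F) = {J, T}.
Parents of each child, excluding F:
  J's other parent is C.
  parents(T) \ {F} = {J}.
MB(F) = {C, J, T}.
S is neither a parent, child, nor co-parent of F, so it does not belong.

S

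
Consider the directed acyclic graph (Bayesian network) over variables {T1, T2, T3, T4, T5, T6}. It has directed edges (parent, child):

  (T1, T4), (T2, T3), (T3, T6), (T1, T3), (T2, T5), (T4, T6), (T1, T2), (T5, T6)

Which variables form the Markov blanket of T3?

T3 has parents T1, T2.
Children of T3: T6.
For each child, the remaining parents (spouses of T3):
  T6's other parents are T4, T5.
So the Markov blanket of T3 is {T1, T2, T4, T5, T6}.

{T1, T2, T4, T5, T6}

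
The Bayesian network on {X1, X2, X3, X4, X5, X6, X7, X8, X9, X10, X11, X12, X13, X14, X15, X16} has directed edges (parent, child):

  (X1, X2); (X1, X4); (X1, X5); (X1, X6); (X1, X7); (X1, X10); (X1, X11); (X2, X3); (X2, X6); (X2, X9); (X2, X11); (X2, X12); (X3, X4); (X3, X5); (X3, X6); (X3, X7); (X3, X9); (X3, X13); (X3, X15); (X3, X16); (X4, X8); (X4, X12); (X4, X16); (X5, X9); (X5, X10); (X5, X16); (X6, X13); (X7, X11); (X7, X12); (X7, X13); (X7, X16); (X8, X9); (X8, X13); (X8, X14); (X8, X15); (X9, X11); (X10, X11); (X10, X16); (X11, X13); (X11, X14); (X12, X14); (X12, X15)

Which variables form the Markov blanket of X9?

{X1, X2, X3, X5, X7, X8, X10, X11}

The Markov blanket of a node is its parents, its children, and the other parents of its children.
Pa(X9) = {X2, X3, X5, X8}.
X9's children: X11.
Other parents of X9's children:
  X11: X1, X2, X7, X10
MB(X9) = {X1, X2, X3, X5, X7, X8, X10, X11}.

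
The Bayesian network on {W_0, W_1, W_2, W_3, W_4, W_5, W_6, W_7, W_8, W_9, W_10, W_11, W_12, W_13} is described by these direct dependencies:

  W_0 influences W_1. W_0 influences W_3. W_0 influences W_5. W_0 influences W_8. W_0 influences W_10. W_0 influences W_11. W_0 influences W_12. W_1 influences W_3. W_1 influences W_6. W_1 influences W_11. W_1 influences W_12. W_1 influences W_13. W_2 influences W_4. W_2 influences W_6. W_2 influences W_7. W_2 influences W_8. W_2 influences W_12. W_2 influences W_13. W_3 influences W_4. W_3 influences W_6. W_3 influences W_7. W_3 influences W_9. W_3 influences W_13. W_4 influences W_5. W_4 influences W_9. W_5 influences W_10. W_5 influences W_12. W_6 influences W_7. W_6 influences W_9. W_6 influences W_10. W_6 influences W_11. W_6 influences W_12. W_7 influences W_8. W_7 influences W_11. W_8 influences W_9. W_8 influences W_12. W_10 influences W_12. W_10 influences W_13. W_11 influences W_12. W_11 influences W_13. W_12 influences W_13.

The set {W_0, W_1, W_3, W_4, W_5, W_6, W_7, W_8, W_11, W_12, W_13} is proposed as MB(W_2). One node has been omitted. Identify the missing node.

W_10

A node's Markov blanket = Pa ∪ Ch ∪ (parents of Ch other than the node itself).
W_2 has no parents.
Ch(W_2) = {W_4, W_6, W_7, W_8, W_12, W_13}.
Other parents of W_2's children:
  W_4: W_3
  W_6: W_1, W_3
  W_7: W_3, W_6
  W_8: W_0, W_7
  W_12: W_0, W_1, W_5, W_6, W_8, W_10, W_11
  W_13: W_1, W_3, W_10, W_11, W_12
MB(W_2) = {W_0, W_1, W_3, W_4, W_5, W_6, W_7, W_8, W_10, W_11, W_12, W_13}.
Comparing with the claimed set, W_10 is missing.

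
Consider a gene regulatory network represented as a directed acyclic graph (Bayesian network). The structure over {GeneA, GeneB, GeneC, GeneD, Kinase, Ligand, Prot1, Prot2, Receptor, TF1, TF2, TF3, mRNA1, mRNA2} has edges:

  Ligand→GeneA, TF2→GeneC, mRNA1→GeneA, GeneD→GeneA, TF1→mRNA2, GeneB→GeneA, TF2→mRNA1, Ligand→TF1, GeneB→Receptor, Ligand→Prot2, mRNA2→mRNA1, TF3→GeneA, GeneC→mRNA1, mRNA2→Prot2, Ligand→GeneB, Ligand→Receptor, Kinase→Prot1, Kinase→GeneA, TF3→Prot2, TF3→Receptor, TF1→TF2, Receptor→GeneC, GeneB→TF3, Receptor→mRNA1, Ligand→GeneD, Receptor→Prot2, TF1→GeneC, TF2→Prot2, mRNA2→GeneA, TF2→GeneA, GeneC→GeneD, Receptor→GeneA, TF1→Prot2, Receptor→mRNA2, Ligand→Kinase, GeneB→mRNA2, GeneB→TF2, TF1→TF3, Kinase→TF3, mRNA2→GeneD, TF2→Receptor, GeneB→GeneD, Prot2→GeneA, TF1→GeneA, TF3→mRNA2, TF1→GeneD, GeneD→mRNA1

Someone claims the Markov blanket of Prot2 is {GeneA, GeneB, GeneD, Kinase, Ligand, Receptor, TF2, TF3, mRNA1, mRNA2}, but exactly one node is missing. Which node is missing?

Recall MB(v) = parents ∪ children ∪ spouses, where spouses are the other parents of v's children.
Prot2 has parents Ligand, Receptor, TF1, TF2, TF3, mRNA2.
Children of Prot2: GeneA.
Co-parents of Prot2 (other parents of its children):
  GeneA: GeneB, GeneD, Kinase, Ligand, Receptor, TF1, TF2, TF3, mRNA1, mRNA2
MB(Prot2) = {GeneA, GeneB, GeneD, Kinase, Ligand, Receptor, TF1, TF2, TF3, mRNA1, mRNA2}.
Comparing with the claimed set, TF1 is missing.

TF1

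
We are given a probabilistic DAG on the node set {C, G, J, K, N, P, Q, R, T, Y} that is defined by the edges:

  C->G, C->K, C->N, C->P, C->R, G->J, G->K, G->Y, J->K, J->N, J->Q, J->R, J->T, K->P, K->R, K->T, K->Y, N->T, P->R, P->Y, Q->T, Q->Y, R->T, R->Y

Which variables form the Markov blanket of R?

{C, G, J, K, N, P, Q, T, Y}

A node's Markov blanket = Pa ∪ Ch ∪ (parents of Ch other than the node itself).
Pa(R) = {C, J, K, P}.
R has children T, Y.
For each child, the remaining parents (spouses of R):
  T also has parents J, K, N, Q.
  Y also has parents G, K, P, Q.
So the Markov blanket of R is {C, G, J, K, N, P, Q, T, Y}.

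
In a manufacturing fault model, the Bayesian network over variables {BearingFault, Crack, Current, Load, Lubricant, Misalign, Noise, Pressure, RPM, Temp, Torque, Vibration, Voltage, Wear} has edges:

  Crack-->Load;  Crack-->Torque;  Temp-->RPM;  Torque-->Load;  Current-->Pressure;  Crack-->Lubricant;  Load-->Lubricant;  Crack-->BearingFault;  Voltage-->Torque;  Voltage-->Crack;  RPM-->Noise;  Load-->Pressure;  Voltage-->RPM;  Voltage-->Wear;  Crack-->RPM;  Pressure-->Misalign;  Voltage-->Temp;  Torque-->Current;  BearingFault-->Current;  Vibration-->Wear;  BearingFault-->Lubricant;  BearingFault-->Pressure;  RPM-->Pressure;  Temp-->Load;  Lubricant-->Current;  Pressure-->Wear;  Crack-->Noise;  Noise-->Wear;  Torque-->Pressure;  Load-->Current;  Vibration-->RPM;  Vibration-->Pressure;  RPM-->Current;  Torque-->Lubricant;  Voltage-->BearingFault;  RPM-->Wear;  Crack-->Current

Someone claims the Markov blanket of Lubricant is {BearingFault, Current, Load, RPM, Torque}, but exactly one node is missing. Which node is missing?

Crack

Parents of Lubricant: BearingFault, Crack, Load, Torque.
Lubricant has child Current.
Co-parents of Lubricant (other parents of its children):
  parents(Current) \ {Lubricant} = {BearingFault, Crack, Load, RPM, Torque}.
MB(Lubricant) = {BearingFault, Crack, Current, Load, RPM, Torque}.
Comparing with the claimed set, Crack is missing.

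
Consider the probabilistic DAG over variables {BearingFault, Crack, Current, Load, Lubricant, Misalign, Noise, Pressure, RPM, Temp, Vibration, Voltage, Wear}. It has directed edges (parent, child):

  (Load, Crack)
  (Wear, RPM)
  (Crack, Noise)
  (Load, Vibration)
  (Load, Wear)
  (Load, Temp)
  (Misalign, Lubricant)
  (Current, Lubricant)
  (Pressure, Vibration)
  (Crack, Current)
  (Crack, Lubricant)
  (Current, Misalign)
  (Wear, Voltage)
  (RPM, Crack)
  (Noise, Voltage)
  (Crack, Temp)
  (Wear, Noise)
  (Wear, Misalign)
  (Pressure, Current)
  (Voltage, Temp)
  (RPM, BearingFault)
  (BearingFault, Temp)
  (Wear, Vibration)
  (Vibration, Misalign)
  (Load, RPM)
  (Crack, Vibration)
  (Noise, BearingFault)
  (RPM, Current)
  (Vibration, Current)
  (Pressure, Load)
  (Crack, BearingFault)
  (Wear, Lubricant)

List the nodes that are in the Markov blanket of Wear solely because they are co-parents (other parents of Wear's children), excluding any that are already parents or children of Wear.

Children of Wear: Lubricant, Misalign, Noise, RPM, Vibration, Voltage.
  RPM also has parent Load.
  Vibration's other parents are Crack, Load, Pressure.
  Noise's other parent is Crack.
  Voltage also has parent Noise.
  parents(Misalign) \ {Wear} = {Current, Vibration}.
  parents(Lubricant) \ {Wear} = {Crack, Current, Misalign}.
Excluding nodes already adjacent to Wear (Load, Lubricant, Misalign, Noise, RPM, Vibration, Voltage), the co-parent-only contribution is {Crack, Current, Pressure}.

{Crack, Current, Pressure}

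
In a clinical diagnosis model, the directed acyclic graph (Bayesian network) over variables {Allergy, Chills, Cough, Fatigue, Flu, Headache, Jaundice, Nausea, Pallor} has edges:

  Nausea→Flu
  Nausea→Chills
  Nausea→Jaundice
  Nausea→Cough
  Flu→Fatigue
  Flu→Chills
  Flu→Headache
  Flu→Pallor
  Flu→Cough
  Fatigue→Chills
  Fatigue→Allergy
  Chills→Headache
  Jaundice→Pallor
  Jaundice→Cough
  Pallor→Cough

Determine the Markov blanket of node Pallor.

{Cough, Flu, Jaundice, Nausea}

Pa(Pallor) = {Flu, Jaundice}.
Pallor's children: Cough.
For each child, the remaining parents (spouses of Pallor):
  parents(Cough) \ {Pallor} = {Flu, Jaundice, Nausea}.
Union: {Flu, Jaundice} ∪ {Cough} ∪ {Flu, Jaundice, Nausea} = {Cough, Flu, Jaundice, Nausea}.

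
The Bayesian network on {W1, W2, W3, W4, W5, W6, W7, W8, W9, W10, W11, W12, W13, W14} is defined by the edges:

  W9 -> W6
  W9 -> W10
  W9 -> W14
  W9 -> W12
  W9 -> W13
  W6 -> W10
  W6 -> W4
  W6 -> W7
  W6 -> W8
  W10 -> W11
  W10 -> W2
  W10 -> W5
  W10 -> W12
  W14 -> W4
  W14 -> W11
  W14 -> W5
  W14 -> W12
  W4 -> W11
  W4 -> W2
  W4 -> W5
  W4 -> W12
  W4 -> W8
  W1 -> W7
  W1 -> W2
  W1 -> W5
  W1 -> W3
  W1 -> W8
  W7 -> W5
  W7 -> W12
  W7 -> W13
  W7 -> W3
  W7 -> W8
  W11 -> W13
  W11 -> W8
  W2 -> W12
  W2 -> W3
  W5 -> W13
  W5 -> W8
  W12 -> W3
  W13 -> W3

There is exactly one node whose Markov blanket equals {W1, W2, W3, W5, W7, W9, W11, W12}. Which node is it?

W13

The target node must have every member of {W1, W2, W3, W5, W7, W9, W11, W12} as a parent, child, or co-parent, and no others.
Parents of W13: W5, W7, W9, W11; children: W3; co-parents: W1, W2, W7, W12.
These exactly cover the given set, so the node is W13.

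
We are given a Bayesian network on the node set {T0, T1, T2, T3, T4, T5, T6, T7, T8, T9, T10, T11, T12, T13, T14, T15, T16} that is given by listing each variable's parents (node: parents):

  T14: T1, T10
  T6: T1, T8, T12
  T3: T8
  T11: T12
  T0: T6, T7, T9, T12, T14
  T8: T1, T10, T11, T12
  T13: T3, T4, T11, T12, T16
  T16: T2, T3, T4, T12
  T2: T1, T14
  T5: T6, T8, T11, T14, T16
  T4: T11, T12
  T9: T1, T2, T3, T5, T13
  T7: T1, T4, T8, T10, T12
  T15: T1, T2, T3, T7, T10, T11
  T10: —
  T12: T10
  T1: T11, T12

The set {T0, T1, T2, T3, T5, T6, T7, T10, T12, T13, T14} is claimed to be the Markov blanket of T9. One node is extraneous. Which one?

T10

T9 has parents T1, T2, T3, T5, T13.
Children of T9: T0.
Co-parents of T9 (other parents of its children):
  T0: T6, T7, T12, T14
MB(T9) = {T0, T1, T2, T3, T5, T6, T7, T12, T13, T14}.
T10 is neither a parent, child, nor co-parent of T9, so it does not belong.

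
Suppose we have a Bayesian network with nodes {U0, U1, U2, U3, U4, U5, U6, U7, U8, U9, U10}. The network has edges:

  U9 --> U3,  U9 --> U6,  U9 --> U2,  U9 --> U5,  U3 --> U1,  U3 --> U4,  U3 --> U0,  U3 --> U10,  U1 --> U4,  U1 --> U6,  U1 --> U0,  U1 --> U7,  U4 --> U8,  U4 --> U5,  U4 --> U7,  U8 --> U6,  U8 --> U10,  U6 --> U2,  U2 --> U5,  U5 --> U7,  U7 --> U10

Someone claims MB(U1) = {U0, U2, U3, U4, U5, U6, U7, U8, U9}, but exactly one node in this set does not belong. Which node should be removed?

U2

Recall MB(v) = parents ∪ children ∪ spouses, where spouses are the other parents of v's children.
Parents of U1: U3.
U1's children: U0, U4, U6, U7.
Co-parents of U1 (other parents of its children):
  parents(U4) \ {U1} = {U3}.
  parents(U6) \ {U1} = {U8, U9}.
  U0 also has parent U3.
  parents(U7) \ {U1} = {U4, U5}.
MB(U1) = {U0, U3, U4, U5, U6, U7, U8, U9}.
U2 is neither a parent, child, nor co-parent of U1, so it does not belong.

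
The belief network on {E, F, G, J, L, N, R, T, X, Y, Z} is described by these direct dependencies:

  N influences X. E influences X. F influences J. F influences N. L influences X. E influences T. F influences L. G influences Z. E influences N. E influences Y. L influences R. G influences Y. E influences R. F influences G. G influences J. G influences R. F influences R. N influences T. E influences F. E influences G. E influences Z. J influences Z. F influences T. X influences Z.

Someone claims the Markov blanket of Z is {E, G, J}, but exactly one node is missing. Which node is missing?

X

The Markov blanket of a node is its parents, its children, and the other parents of its children.
Z has parents E, G, J, X.
Ch(Z) = {}.
Z has no children, so there are no co-parents.
MB(Z) = {E, G, J, X}.
Comparing with the claimed set, X is missing.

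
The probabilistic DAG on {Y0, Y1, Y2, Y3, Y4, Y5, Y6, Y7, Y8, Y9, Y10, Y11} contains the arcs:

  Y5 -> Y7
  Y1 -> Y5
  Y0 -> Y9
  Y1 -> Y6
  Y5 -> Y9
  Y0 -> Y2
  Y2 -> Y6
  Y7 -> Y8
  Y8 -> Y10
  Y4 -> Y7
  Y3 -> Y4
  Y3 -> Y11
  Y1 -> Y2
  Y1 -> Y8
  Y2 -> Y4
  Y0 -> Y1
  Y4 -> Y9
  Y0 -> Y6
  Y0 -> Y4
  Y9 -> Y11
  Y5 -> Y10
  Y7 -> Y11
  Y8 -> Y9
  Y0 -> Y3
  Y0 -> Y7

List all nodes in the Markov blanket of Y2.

By definition, MB(Y2) is built from Y2's parents, Y2's children, and the co-parents of Y2.
Y2's parents: Y0, Y1.
Y2 has children Y4, Y6.
Parents of each child, excluding Y2:
  parents(Y4) \ {Y2} = {Y0, Y3}.
  Y6 also has parents Y0, Y1.
MB(Y2) = {Y0, Y1, Y3, Y4, Y6}.

{Y0, Y1, Y3, Y4, Y6}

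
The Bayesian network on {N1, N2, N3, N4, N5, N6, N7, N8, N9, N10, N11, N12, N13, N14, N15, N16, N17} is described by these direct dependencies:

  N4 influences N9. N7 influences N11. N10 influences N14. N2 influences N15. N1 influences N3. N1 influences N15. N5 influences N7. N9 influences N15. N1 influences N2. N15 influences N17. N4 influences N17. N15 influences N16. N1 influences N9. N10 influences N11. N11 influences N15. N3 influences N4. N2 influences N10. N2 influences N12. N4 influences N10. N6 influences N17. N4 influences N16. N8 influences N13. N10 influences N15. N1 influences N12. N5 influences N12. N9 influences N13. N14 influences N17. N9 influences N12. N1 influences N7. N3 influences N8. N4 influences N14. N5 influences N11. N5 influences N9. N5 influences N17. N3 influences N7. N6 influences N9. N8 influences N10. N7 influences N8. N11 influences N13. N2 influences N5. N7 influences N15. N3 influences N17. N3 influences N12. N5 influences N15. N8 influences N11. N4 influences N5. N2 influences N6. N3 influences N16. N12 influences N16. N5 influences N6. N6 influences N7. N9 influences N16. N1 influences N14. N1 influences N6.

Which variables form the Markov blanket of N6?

Pa(N6) = {N1, N2, N5}.
N6 has children N7, N9, N17.
Co-parents of N6 (other parents of its children):
  N7: N1, N3, N5
  N9: N1, N4, N5
  N17: N3, N4, N5, N14, N15
Taking the union gives {N1, N2, N3, N4, N5, N7, N9, N14, N15, N17}.

{N1, N2, N3, N4, N5, N7, N9, N14, N15, N17}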